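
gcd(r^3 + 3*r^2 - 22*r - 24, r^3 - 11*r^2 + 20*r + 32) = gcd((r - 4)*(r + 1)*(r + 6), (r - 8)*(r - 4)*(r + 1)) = r^2 - 3*r - 4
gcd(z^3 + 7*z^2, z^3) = z^2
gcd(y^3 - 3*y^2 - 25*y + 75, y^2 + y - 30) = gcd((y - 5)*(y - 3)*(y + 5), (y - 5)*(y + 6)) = y - 5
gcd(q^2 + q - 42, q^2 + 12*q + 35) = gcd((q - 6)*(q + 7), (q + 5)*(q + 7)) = q + 7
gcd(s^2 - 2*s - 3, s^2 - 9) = s - 3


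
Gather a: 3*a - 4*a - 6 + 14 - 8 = -a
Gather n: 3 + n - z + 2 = n - z + 5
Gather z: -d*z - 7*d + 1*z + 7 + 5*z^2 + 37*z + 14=-7*d + 5*z^2 + z*(38 - d) + 21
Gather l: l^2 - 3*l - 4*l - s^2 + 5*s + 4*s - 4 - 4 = l^2 - 7*l - s^2 + 9*s - 8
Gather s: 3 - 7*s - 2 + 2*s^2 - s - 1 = 2*s^2 - 8*s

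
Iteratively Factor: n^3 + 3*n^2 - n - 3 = (n + 3)*(n^2 - 1) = (n - 1)*(n + 3)*(n + 1)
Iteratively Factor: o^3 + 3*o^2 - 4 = (o + 2)*(o^2 + o - 2) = (o - 1)*(o + 2)*(o + 2)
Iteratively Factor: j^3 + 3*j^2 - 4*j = (j - 1)*(j^2 + 4*j) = (j - 1)*(j + 4)*(j)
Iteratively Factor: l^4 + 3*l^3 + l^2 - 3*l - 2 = (l + 1)*(l^3 + 2*l^2 - l - 2) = (l + 1)*(l + 2)*(l^2 - 1) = (l + 1)^2*(l + 2)*(l - 1)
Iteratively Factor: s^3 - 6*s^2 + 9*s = (s - 3)*(s^2 - 3*s) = (s - 3)^2*(s)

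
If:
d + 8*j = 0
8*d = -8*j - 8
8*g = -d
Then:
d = -8/7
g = 1/7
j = 1/7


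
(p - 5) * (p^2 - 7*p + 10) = p^3 - 12*p^2 + 45*p - 50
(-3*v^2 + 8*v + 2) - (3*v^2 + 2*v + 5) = -6*v^2 + 6*v - 3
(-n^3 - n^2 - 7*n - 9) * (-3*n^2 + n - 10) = 3*n^5 + 2*n^4 + 30*n^3 + 30*n^2 + 61*n + 90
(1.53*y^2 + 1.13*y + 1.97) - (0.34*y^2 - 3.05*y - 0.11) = 1.19*y^2 + 4.18*y + 2.08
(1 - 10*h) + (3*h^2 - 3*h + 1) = 3*h^2 - 13*h + 2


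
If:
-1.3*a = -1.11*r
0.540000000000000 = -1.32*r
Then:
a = -0.35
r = -0.41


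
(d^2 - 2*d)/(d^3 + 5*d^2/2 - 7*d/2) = 2*(d - 2)/(2*d^2 + 5*d - 7)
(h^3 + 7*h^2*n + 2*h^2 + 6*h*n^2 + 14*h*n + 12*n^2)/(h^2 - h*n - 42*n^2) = (h^2 + h*n + 2*h + 2*n)/(h - 7*n)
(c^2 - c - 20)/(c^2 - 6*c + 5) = (c + 4)/(c - 1)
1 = 1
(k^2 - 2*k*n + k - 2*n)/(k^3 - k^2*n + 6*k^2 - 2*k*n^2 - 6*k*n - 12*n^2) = (k + 1)/(k^2 + k*n + 6*k + 6*n)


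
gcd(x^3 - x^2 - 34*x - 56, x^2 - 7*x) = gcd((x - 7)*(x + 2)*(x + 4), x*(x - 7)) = x - 7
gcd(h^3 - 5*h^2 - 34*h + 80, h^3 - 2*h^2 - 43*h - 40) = h^2 - 3*h - 40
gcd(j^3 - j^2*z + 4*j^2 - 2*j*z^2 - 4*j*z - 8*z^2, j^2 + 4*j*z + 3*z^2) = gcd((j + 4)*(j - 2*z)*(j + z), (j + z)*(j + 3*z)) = j + z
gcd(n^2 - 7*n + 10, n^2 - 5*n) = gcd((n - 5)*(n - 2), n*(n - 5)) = n - 5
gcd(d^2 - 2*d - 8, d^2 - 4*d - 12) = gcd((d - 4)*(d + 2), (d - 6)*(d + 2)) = d + 2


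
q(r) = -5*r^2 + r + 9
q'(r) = 1 - 10*r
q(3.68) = -55.03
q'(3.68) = -35.80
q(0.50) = 8.25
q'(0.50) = -4.00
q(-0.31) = 8.21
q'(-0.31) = 4.10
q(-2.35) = -20.96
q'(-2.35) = 24.50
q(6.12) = -172.15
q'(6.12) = -60.20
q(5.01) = -111.49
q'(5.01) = -49.10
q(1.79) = -5.23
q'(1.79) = -16.90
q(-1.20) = 0.60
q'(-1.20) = 13.00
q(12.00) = -699.00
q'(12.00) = -119.00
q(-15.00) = -1131.00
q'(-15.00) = 151.00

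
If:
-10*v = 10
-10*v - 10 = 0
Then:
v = -1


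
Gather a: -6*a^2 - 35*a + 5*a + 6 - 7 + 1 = -6*a^2 - 30*a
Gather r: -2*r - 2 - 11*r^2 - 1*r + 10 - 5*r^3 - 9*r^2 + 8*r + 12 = -5*r^3 - 20*r^2 + 5*r + 20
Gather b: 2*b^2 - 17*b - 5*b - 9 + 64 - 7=2*b^2 - 22*b + 48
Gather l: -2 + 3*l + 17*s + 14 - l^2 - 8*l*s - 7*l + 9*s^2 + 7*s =-l^2 + l*(-8*s - 4) + 9*s^2 + 24*s + 12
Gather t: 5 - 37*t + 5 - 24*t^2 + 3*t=-24*t^2 - 34*t + 10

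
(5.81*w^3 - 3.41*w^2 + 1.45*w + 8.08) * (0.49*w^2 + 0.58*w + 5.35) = 2.8469*w^5 + 1.6989*w^4 + 29.8162*w^3 - 13.4433*w^2 + 12.4439*w + 43.228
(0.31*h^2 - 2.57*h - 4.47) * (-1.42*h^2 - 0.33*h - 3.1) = -0.4402*h^4 + 3.5471*h^3 + 6.2345*h^2 + 9.4421*h + 13.857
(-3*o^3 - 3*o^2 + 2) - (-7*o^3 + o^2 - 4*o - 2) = 4*o^3 - 4*o^2 + 4*o + 4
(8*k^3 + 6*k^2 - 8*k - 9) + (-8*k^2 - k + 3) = 8*k^3 - 2*k^2 - 9*k - 6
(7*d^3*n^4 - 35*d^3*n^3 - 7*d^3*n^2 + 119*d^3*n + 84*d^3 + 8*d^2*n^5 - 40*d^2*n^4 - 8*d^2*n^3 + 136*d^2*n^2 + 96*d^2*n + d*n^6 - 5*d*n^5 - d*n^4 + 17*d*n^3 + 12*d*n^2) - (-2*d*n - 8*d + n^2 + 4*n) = 7*d^3*n^4 - 35*d^3*n^3 - 7*d^3*n^2 + 119*d^3*n + 84*d^3 + 8*d^2*n^5 - 40*d^2*n^4 - 8*d^2*n^3 + 136*d^2*n^2 + 96*d^2*n + d*n^6 - 5*d*n^5 - d*n^4 + 17*d*n^3 + 12*d*n^2 + 2*d*n + 8*d - n^2 - 4*n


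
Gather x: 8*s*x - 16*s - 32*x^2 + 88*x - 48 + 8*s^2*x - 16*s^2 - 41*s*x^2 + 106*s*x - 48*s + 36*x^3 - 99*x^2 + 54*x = -16*s^2 - 64*s + 36*x^3 + x^2*(-41*s - 131) + x*(8*s^2 + 114*s + 142) - 48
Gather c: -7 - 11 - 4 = -22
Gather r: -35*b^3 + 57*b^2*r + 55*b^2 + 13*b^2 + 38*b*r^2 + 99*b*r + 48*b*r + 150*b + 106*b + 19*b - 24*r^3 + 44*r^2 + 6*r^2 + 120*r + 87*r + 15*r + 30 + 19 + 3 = -35*b^3 + 68*b^2 + 275*b - 24*r^3 + r^2*(38*b + 50) + r*(57*b^2 + 147*b + 222) + 52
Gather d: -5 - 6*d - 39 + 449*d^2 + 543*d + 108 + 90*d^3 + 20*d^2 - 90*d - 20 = 90*d^3 + 469*d^2 + 447*d + 44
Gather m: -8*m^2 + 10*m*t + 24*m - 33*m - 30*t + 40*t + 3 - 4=-8*m^2 + m*(10*t - 9) + 10*t - 1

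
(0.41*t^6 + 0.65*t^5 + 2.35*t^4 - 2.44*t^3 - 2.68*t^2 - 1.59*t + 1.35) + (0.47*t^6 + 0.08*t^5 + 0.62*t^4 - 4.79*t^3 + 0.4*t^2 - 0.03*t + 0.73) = 0.88*t^6 + 0.73*t^5 + 2.97*t^4 - 7.23*t^3 - 2.28*t^2 - 1.62*t + 2.08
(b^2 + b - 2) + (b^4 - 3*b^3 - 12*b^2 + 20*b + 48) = b^4 - 3*b^3 - 11*b^2 + 21*b + 46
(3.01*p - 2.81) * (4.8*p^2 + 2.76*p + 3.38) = 14.448*p^3 - 5.1804*p^2 + 2.4182*p - 9.4978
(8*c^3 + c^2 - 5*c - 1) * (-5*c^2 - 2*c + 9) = -40*c^5 - 21*c^4 + 95*c^3 + 24*c^2 - 43*c - 9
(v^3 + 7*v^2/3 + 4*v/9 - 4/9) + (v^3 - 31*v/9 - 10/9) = 2*v^3 + 7*v^2/3 - 3*v - 14/9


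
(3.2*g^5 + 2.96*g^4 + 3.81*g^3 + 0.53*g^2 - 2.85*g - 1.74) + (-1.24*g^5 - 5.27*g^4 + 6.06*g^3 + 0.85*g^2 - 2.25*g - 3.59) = 1.96*g^5 - 2.31*g^4 + 9.87*g^3 + 1.38*g^2 - 5.1*g - 5.33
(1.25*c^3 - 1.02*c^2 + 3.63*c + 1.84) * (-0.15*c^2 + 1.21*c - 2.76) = -0.1875*c^5 + 1.6655*c^4 - 5.2287*c^3 + 6.9315*c^2 - 7.7924*c - 5.0784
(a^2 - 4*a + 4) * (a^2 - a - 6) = a^4 - 5*a^3 + 2*a^2 + 20*a - 24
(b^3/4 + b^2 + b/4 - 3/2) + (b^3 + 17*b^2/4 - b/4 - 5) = 5*b^3/4 + 21*b^2/4 - 13/2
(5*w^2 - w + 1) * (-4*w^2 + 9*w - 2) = -20*w^4 + 49*w^3 - 23*w^2 + 11*w - 2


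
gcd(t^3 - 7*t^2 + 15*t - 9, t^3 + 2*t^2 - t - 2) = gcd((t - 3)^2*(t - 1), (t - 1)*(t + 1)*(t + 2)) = t - 1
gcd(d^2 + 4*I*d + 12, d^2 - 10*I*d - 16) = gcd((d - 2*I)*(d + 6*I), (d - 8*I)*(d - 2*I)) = d - 2*I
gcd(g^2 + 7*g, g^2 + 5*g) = g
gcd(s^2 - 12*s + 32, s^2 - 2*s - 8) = s - 4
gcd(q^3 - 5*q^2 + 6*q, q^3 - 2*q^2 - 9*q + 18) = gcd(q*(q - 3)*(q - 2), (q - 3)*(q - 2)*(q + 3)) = q^2 - 5*q + 6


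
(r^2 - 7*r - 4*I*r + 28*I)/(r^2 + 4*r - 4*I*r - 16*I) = (r - 7)/(r + 4)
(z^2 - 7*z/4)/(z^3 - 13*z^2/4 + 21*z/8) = 2/(2*z - 3)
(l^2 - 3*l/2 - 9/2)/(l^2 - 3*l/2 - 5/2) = (-2*l^2 + 3*l + 9)/(-2*l^2 + 3*l + 5)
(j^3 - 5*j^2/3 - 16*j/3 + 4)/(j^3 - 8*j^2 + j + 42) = (j - 2/3)/(j - 7)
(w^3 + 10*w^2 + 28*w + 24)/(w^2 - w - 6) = (w^2 + 8*w + 12)/(w - 3)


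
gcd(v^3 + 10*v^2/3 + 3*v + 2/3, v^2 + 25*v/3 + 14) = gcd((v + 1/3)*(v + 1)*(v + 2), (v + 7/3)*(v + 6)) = 1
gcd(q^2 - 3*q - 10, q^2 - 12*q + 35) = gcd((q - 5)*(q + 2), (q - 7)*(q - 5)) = q - 5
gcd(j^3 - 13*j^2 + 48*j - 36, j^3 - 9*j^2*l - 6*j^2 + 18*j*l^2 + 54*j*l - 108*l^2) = j - 6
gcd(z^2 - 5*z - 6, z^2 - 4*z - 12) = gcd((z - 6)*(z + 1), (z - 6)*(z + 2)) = z - 6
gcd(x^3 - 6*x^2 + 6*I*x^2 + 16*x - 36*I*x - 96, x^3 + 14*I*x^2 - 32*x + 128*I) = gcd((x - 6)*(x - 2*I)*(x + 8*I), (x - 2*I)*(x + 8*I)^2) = x^2 + 6*I*x + 16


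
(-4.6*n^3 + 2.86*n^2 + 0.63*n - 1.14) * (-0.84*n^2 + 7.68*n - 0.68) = 3.864*n^5 - 37.7304*n^4 + 24.5636*n^3 + 3.8512*n^2 - 9.1836*n + 0.7752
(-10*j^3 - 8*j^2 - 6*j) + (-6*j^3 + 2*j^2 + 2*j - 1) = -16*j^3 - 6*j^2 - 4*j - 1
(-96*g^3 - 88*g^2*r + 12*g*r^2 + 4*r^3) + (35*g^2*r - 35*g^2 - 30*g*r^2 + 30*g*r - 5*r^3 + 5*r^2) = -96*g^3 - 53*g^2*r - 35*g^2 - 18*g*r^2 + 30*g*r - r^3 + 5*r^2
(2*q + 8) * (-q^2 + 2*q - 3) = -2*q^3 - 4*q^2 + 10*q - 24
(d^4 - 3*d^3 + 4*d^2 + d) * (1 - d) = -d^5 + 4*d^4 - 7*d^3 + 3*d^2 + d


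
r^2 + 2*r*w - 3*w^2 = (r - w)*(r + 3*w)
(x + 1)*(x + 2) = x^2 + 3*x + 2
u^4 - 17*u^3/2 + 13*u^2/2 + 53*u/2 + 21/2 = (u - 7)*(u - 3)*(u + 1/2)*(u + 1)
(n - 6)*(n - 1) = n^2 - 7*n + 6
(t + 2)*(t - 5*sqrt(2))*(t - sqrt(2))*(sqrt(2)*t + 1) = sqrt(2)*t^4 - 11*t^3 + 2*sqrt(2)*t^3 - 22*t^2 + 4*sqrt(2)*t^2 + 10*t + 8*sqrt(2)*t + 20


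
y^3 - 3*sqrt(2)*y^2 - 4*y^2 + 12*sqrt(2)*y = y*(y - 4)*(y - 3*sqrt(2))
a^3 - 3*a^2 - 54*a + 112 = (a - 8)*(a - 2)*(a + 7)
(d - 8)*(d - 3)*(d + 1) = d^3 - 10*d^2 + 13*d + 24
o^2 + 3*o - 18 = (o - 3)*(o + 6)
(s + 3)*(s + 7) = s^2 + 10*s + 21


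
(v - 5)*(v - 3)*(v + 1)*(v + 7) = v^4 - 42*v^2 + 64*v + 105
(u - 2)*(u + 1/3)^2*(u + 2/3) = u^4 - 2*u^3/3 - 19*u^2/9 - 28*u/27 - 4/27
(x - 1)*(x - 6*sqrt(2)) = x^2 - 6*sqrt(2)*x - x + 6*sqrt(2)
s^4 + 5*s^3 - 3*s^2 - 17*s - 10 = (s - 2)*(s + 1)^2*(s + 5)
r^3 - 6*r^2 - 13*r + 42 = (r - 7)*(r - 2)*(r + 3)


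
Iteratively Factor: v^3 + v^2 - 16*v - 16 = (v + 4)*(v^2 - 3*v - 4) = (v + 1)*(v + 4)*(v - 4)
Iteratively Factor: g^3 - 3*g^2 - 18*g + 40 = (g - 2)*(g^2 - g - 20) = (g - 2)*(g + 4)*(g - 5)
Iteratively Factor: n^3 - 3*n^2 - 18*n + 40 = (n - 2)*(n^2 - n - 20) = (n - 2)*(n + 4)*(n - 5)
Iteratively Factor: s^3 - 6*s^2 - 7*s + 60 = (s - 4)*(s^2 - 2*s - 15) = (s - 5)*(s - 4)*(s + 3)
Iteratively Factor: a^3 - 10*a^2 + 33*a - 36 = (a - 4)*(a^2 - 6*a + 9) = (a - 4)*(a - 3)*(a - 3)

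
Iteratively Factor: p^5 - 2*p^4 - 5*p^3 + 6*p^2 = (p - 3)*(p^4 + p^3 - 2*p^2) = (p - 3)*(p - 1)*(p^3 + 2*p^2) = (p - 3)*(p - 1)*(p + 2)*(p^2) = p*(p - 3)*(p - 1)*(p + 2)*(p)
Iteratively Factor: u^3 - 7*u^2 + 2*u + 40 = (u - 4)*(u^2 - 3*u - 10) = (u - 5)*(u - 4)*(u + 2)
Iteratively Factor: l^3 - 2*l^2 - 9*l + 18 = (l + 3)*(l^2 - 5*l + 6) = (l - 2)*(l + 3)*(l - 3)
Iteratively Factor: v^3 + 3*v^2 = (v)*(v^2 + 3*v) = v^2*(v + 3)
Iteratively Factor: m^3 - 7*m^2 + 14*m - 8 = (m - 4)*(m^2 - 3*m + 2) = (m - 4)*(m - 1)*(m - 2)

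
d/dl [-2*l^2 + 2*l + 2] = 2 - 4*l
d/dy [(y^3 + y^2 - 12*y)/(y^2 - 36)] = (y^4 - 96*y^2 - 72*y + 432)/(y^4 - 72*y^2 + 1296)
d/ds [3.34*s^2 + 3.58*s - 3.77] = 6.68*s + 3.58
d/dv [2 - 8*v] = -8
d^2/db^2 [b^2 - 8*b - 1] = 2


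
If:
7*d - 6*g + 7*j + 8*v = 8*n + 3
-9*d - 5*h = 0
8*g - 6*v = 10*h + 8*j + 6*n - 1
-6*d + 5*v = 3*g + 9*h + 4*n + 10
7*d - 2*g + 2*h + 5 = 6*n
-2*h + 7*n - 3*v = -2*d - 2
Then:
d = 6150/38099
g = 98111/152396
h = -11070/38099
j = -104355/76198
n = 108233/152396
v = 400061/152396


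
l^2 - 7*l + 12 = (l - 4)*(l - 3)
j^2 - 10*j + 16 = (j - 8)*(j - 2)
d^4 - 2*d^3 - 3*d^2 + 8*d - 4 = (d - 2)*(d - 1)^2*(d + 2)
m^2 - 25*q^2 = (m - 5*q)*(m + 5*q)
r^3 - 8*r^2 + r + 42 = (r - 7)*(r - 3)*(r + 2)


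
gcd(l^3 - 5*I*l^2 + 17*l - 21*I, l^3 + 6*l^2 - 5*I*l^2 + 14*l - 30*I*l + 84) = l - 7*I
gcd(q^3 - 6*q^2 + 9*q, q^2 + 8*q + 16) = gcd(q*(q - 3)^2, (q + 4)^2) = 1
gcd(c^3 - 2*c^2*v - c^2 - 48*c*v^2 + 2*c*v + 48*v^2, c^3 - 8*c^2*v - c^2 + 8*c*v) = -c^2 + 8*c*v + c - 8*v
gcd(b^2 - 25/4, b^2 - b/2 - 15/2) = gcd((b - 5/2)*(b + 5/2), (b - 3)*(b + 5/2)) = b + 5/2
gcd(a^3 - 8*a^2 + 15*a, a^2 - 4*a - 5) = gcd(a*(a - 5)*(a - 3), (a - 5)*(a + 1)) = a - 5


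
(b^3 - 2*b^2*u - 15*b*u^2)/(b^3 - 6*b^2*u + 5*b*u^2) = (-b - 3*u)/(-b + u)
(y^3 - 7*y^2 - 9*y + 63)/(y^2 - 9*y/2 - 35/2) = 2*(y^2 - 9)/(2*y + 5)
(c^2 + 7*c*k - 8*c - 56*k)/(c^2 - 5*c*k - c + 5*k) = (c^2 + 7*c*k - 8*c - 56*k)/(c^2 - 5*c*k - c + 5*k)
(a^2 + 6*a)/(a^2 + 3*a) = (a + 6)/(a + 3)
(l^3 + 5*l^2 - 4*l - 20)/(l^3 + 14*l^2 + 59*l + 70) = (l - 2)/(l + 7)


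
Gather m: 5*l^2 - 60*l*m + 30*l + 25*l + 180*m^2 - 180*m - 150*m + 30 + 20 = 5*l^2 + 55*l + 180*m^2 + m*(-60*l - 330) + 50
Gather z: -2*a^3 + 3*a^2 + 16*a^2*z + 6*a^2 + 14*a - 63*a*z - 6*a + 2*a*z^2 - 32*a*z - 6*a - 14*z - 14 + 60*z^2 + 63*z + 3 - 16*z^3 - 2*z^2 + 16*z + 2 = -2*a^3 + 9*a^2 + 2*a - 16*z^3 + z^2*(2*a + 58) + z*(16*a^2 - 95*a + 65) - 9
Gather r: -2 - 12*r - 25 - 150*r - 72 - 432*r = -594*r - 99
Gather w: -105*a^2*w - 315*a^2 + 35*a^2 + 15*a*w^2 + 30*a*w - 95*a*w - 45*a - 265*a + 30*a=-280*a^2 + 15*a*w^2 - 280*a + w*(-105*a^2 - 65*a)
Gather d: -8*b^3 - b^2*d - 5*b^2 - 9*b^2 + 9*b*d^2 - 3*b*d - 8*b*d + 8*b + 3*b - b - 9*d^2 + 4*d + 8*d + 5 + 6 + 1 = -8*b^3 - 14*b^2 + 10*b + d^2*(9*b - 9) + d*(-b^2 - 11*b + 12) + 12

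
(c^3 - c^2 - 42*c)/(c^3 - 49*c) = (c + 6)/(c + 7)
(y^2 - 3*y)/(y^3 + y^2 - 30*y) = (y - 3)/(y^2 + y - 30)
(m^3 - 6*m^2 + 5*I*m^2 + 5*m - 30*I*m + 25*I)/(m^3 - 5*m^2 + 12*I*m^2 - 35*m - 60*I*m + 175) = (m - 1)/(m + 7*I)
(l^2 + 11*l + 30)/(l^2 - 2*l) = (l^2 + 11*l + 30)/(l*(l - 2))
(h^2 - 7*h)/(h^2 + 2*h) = (h - 7)/(h + 2)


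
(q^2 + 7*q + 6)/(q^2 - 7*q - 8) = (q + 6)/(q - 8)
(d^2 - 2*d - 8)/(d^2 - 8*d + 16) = (d + 2)/(d - 4)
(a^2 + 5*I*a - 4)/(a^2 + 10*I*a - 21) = (a^2 + 5*I*a - 4)/(a^2 + 10*I*a - 21)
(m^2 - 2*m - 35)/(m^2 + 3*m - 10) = (m - 7)/(m - 2)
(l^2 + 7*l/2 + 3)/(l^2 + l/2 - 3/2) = (l + 2)/(l - 1)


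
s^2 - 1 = (s - 1)*(s + 1)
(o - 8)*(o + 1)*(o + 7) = o^3 - 57*o - 56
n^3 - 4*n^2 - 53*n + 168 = (n - 8)*(n - 3)*(n + 7)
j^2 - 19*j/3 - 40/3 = (j - 8)*(j + 5/3)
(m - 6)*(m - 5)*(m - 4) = m^3 - 15*m^2 + 74*m - 120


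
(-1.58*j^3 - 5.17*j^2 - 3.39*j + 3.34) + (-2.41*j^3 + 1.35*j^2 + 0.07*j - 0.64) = -3.99*j^3 - 3.82*j^2 - 3.32*j + 2.7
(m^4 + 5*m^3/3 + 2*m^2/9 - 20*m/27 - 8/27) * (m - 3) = m^5 - 4*m^4/3 - 43*m^3/9 - 38*m^2/27 + 52*m/27 + 8/9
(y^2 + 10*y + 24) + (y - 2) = y^2 + 11*y + 22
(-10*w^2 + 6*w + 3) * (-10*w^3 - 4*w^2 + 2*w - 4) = 100*w^5 - 20*w^4 - 74*w^3 + 40*w^2 - 18*w - 12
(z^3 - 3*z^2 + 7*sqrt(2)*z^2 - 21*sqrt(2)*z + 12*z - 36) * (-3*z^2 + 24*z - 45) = -3*z^5 - 21*sqrt(2)*z^4 + 33*z^4 - 153*z^3 + 231*sqrt(2)*z^3 - 819*sqrt(2)*z^2 + 531*z^2 - 1404*z + 945*sqrt(2)*z + 1620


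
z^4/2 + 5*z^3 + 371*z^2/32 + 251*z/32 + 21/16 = (z/2 + 1)*(z + 1/4)*(z + 3/4)*(z + 7)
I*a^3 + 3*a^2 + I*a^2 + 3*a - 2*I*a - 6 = (a + 2)*(a - 3*I)*(I*a - I)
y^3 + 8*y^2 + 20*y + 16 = (y + 2)^2*(y + 4)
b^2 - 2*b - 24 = (b - 6)*(b + 4)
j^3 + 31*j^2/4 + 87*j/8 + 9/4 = (j + 1/4)*(j + 3/2)*(j + 6)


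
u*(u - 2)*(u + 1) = u^3 - u^2 - 2*u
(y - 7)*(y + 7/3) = y^2 - 14*y/3 - 49/3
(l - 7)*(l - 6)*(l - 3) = l^3 - 16*l^2 + 81*l - 126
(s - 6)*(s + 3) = s^2 - 3*s - 18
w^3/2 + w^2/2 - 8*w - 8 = (w/2 + 1/2)*(w - 4)*(w + 4)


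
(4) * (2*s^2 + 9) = 8*s^2 + 36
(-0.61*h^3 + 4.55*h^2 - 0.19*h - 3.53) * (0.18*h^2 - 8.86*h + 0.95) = -0.1098*h^5 + 6.2236*h^4 - 40.9267*h^3 + 5.3705*h^2 + 31.0953*h - 3.3535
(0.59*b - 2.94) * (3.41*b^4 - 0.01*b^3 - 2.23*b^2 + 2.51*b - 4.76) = 2.0119*b^5 - 10.0313*b^4 - 1.2863*b^3 + 8.0371*b^2 - 10.1878*b + 13.9944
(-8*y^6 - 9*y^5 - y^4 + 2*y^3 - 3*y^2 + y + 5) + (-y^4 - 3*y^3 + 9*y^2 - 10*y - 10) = -8*y^6 - 9*y^5 - 2*y^4 - y^3 + 6*y^2 - 9*y - 5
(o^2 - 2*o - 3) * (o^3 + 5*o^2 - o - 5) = o^5 + 3*o^4 - 14*o^3 - 18*o^2 + 13*o + 15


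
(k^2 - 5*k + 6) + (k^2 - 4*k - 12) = 2*k^2 - 9*k - 6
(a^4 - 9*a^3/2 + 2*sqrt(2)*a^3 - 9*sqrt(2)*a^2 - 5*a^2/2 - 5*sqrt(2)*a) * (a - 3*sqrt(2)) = a^5 - 9*a^4/2 - sqrt(2)*a^4 - 29*a^3/2 + 9*sqrt(2)*a^3/2 + 5*sqrt(2)*a^2/2 + 54*a^2 + 30*a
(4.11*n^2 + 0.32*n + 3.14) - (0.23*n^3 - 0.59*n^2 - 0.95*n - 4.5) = -0.23*n^3 + 4.7*n^2 + 1.27*n + 7.64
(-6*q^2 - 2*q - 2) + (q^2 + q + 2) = -5*q^2 - q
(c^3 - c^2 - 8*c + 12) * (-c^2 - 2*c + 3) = -c^5 - c^4 + 13*c^3 + c^2 - 48*c + 36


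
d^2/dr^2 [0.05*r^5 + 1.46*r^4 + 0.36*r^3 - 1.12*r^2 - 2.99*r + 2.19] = 1.0*r^3 + 17.52*r^2 + 2.16*r - 2.24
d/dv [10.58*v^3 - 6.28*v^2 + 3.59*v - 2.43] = 31.74*v^2 - 12.56*v + 3.59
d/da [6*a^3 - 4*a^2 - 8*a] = 18*a^2 - 8*a - 8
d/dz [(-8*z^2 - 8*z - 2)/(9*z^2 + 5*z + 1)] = 2*(16*z^2 + 10*z + 1)/(81*z^4 + 90*z^3 + 43*z^2 + 10*z + 1)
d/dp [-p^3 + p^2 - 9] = p*(2 - 3*p)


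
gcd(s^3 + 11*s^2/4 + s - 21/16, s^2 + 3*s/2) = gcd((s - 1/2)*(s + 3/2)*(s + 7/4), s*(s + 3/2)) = s + 3/2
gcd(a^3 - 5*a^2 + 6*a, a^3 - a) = a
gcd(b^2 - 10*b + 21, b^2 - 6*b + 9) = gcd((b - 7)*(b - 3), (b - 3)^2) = b - 3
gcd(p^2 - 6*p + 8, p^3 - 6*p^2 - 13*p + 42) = p - 2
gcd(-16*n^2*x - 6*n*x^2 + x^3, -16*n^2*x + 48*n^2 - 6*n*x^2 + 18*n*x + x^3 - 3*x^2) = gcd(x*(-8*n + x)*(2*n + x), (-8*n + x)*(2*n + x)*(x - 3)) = -16*n^2 - 6*n*x + x^2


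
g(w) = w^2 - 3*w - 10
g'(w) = 2*w - 3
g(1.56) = -12.25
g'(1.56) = 0.12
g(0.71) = -11.63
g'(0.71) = -1.58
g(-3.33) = 11.08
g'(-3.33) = -9.66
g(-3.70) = 14.79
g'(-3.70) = -10.40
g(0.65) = -11.53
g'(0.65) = -1.70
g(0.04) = -10.12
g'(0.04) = -2.92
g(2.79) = -10.59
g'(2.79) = 2.58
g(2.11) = -11.88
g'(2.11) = 1.22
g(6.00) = 8.00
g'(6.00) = 9.00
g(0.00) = -10.00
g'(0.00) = -3.00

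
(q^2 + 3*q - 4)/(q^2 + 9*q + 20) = (q - 1)/(q + 5)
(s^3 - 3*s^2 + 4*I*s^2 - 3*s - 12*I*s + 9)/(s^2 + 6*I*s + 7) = (s^3 + s^2*(-3 + 4*I) + s*(-3 - 12*I) + 9)/(s^2 + 6*I*s + 7)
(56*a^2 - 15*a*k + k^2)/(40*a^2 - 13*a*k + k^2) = (7*a - k)/(5*a - k)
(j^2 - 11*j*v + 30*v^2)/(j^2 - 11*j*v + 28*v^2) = (j^2 - 11*j*v + 30*v^2)/(j^2 - 11*j*v + 28*v^2)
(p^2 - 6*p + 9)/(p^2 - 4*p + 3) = (p - 3)/(p - 1)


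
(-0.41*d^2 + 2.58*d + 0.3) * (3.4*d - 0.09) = -1.394*d^3 + 8.8089*d^2 + 0.7878*d - 0.027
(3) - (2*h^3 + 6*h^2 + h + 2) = -2*h^3 - 6*h^2 - h + 1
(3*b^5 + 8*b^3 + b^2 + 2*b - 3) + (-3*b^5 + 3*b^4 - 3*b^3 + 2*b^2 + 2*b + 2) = 3*b^4 + 5*b^3 + 3*b^2 + 4*b - 1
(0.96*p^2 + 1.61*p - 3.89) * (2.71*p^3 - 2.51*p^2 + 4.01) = 2.6016*p^5 + 1.9535*p^4 - 14.583*p^3 + 13.6135*p^2 + 6.4561*p - 15.5989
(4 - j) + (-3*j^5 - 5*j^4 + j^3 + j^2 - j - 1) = -3*j^5 - 5*j^4 + j^3 + j^2 - 2*j + 3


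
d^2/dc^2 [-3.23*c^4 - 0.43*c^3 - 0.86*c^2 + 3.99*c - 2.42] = -38.76*c^2 - 2.58*c - 1.72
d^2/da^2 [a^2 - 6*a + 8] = 2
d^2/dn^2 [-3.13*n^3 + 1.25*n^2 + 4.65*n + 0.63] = 2.5 - 18.78*n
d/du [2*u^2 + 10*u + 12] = 4*u + 10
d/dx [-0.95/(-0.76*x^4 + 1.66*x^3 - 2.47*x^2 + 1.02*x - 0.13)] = (-2.888*x^3 + 4.731*x^2 - 4.693*x + 0.969)/(0.76*x^4 - 1.66*x^3 + 2.47*x^2 - 1.02*x + 0.13)^2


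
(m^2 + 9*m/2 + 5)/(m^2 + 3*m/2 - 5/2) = (m + 2)/(m - 1)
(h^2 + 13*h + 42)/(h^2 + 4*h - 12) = (h + 7)/(h - 2)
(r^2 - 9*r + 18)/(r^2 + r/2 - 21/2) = 2*(r - 6)/(2*r + 7)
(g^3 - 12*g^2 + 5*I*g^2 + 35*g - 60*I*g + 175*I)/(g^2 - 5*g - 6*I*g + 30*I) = (g^2 + g*(-7 + 5*I) - 35*I)/(g - 6*I)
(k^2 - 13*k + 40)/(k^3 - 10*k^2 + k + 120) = 1/(k + 3)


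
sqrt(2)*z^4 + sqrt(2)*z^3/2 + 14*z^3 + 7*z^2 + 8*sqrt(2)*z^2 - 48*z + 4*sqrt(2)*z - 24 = (z - sqrt(2))*(z + 2*sqrt(2))*(z + 6*sqrt(2))*(sqrt(2)*z + sqrt(2)/2)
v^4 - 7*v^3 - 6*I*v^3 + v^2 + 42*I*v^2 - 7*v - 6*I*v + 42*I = (v - 7)*(v - 6*I)*(v - I)*(v + I)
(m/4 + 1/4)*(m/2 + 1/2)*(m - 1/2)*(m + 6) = m^4/8 + 15*m^3/16 + 9*m^2/8 - m/16 - 3/8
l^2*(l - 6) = l^3 - 6*l^2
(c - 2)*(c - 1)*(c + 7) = c^3 + 4*c^2 - 19*c + 14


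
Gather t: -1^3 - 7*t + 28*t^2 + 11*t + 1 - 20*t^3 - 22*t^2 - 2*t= -20*t^3 + 6*t^2 + 2*t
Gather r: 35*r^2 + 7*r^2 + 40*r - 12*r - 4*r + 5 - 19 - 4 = 42*r^2 + 24*r - 18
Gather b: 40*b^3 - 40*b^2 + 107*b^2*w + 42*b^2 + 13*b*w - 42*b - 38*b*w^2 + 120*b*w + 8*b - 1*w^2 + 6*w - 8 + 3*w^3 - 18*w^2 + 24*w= 40*b^3 + b^2*(107*w + 2) + b*(-38*w^2 + 133*w - 34) + 3*w^3 - 19*w^2 + 30*w - 8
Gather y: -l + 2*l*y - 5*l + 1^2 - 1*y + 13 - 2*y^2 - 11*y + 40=-6*l - 2*y^2 + y*(2*l - 12) + 54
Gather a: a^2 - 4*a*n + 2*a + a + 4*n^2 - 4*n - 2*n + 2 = a^2 + a*(3 - 4*n) + 4*n^2 - 6*n + 2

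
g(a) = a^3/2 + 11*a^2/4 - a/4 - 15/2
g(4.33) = 83.57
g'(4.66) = 57.95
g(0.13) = -7.48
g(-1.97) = -0.16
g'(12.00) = 281.75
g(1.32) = -1.89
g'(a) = 3*a^2/2 + 11*a/2 - 1/4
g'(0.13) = 0.49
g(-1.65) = -1.85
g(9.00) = 577.50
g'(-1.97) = -5.26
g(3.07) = 32.12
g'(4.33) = 51.69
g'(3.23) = 33.16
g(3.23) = 37.23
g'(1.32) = 9.62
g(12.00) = 1249.50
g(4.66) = 101.65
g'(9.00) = 170.75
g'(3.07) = 30.77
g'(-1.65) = -5.24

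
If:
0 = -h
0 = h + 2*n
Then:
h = 0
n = 0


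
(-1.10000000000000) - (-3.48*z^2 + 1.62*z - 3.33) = 3.48*z^2 - 1.62*z + 2.23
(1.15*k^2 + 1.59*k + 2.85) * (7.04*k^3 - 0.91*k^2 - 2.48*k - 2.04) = 8.096*k^5 + 10.1471*k^4 + 15.7651*k^3 - 8.8827*k^2 - 10.3116*k - 5.814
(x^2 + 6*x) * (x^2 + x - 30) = x^4 + 7*x^3 - 24*x^2 - 180*x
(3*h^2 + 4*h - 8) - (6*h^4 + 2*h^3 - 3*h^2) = -6*h^4 - 2*h^3 + 6*h^2 + 4*h - 8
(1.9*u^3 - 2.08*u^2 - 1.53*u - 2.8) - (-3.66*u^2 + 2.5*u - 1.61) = 1.9*u^3 + 1.58*u^2 - 4.03*u - 1.19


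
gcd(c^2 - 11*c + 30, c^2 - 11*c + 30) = c^2 - 11*c + 30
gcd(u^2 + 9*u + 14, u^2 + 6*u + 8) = u + 2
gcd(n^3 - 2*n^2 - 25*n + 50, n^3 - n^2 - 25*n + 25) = n^2 - 25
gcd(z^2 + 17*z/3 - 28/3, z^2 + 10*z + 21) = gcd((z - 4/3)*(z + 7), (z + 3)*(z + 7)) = z + 7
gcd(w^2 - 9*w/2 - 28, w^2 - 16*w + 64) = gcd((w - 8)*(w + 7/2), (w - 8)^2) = w - 8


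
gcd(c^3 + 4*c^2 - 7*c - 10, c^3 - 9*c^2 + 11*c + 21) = c + 1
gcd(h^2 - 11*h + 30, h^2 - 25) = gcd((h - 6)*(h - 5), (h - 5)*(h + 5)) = h - 5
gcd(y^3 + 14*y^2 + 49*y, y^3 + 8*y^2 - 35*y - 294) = y^2 + 14*y + 49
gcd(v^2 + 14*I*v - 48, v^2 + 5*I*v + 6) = v + 6*I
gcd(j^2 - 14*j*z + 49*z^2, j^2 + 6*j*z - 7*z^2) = 1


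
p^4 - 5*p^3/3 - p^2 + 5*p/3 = p*(p - 5/3)*(p - 1)*(p + 1)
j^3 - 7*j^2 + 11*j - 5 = (j - 5)*(j - 1)^2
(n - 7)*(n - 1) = n^2 - 8*n + 7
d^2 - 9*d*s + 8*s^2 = (d - 8*s)*(d - s)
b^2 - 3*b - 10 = (b - 5)*(b + 2)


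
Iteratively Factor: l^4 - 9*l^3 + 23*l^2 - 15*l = (l)*(l^3 - 9*l^2 + 23*l - 15) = l*(l - 3)*(l^2 - 6*l + 5) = l*(l - 5)*(l - 3)*(l - 1)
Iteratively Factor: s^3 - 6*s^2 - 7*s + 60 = (s - 5)*(s^2 - s - 12) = (s - 5)*(s + 3)*(s - 4)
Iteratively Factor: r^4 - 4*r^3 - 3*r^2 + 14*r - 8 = (r - 1)*(r^3 - 3*r^2 - 6*r + 8) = (r - 1)*(r + 2)*(r^2 - 5*r + 4) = (r - 4)*(r - 1)*(r + 2)*(r - 1)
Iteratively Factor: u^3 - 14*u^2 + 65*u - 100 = (u - 5)*(u^2 - 9*u + 20) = (u - 5)^2*(u - 4)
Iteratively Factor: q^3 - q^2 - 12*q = (q)*(q^2 - q - 12) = q*(q + 3)*(q - 4)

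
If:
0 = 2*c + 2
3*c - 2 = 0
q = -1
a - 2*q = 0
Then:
No Solution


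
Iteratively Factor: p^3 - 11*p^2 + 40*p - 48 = (p - 3)*(p^2 - 8*p + 16) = (p - 4)*(p - 3)*(p - 4)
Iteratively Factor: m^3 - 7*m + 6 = (m - 2)*(m^2 + 2*m - 3) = (m - 2)*(m + 3)*(m - 1)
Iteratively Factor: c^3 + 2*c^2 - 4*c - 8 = (c + 2)*(c^2 - 4) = (c + 2)^2*(c - 2)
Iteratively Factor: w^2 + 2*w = (w)*(w + 2)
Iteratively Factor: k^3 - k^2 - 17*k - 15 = (k + 1)*(k^2 - 2*k - 15) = (k - 5)*(k + 1)*(k + 3)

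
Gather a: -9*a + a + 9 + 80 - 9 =80 - 8*a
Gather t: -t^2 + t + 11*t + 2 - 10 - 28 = -t^2 + 12*t - 36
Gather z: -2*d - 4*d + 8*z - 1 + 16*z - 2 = -6*d + 24*z - 3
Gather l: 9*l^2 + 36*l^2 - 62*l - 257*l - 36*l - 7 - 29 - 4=45*l^2 - 355*l - 40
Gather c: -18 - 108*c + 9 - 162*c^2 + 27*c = -162*c^2 - 81*c - 9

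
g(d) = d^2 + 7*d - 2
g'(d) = 2*d + 7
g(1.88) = 14.69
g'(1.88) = 10.76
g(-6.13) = -7.33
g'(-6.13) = -5.26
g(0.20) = -0.56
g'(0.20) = 7.40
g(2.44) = 21.03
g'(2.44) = 11.88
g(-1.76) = -11.22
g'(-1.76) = 3.48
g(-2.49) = -13.23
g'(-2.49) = 2.02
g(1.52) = 10.95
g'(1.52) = 10.04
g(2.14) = 17.56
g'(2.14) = 11.28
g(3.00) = 28.00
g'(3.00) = 13.00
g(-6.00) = -8.00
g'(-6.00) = -5.00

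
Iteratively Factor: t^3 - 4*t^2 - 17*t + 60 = (t - 5)*(t^2 + t - 12) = (t - 5)*(t + 4)*(t - 3)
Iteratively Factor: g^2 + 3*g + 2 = (g + 2)*(g + 1)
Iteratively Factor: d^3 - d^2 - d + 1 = (d - 1)*(d^2 - 1) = (d - 1)^2*(d + 1)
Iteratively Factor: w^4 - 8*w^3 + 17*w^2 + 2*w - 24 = (w + 1)*(w^3 - 9*w^2 + 26*w - 24) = (w - 2)*(w + 1)*(w^2 - 7*w + 12) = (w - 4)*(w - 2)*(w + 1)*(w - 3)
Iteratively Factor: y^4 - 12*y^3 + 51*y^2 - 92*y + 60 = (y - 3)*(y^3 - 9*y^2 + 24*y - 20) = (y - 3)*(y - 2)*(y^2 - 7*y + 10) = (y - 5)*(y - 3)*(y - 2)*(y - 2)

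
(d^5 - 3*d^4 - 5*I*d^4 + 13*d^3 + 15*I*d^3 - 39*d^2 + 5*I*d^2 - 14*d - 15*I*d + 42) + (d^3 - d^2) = d^5 - 3*d^4 - 5*I*d^4 + 14*d^3 + 15*I*d^3 - 40*d^2 + 5*I*d^2 - 14*d - 15*I*d + 42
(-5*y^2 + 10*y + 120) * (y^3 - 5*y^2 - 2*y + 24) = -5*y^5 + 35*y^4 + 80*y^3 - 740*y^2 + 2880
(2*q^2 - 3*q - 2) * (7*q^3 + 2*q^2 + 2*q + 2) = 14*q^5 - 17*q^4 - 16*q^3 - 6*q^2 - 10*q - 4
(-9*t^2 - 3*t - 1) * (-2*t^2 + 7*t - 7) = 18*t^4 - 57*t^3 + 44*t^2 + 14*t + 7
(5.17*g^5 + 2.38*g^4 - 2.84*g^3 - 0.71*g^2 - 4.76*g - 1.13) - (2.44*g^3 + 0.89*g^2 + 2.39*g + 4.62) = 5.17*g^5 + 2.38*g^4 - 5.28*g^3 - 1.6*g^2 - 7.15*g - 5.75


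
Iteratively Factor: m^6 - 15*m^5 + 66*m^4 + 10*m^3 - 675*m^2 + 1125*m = (m - 3)*(m^5 - 12*m^4 + 30*m^3 + 100*m^2 - 375*m) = (m - 5)*(m - 3)*(m^4 - 7*m^3 - 5*m^2 + 75*m) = (m - 5)*(m - 3)*(m + 3)*(m^3 - 10*m^2 + 25*m) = m*(m - 5)*(m - 3)*(m + 3)*(m^2 - 10*m + 25) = m*(m - 5)^2*(m - 3)*(m + 3)*(m - 5)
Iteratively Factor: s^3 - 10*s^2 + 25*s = (s - 5)*(s^2 - 5*s) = s*(s - 5)*(s - 5)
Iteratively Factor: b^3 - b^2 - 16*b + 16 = (b - 4)*(b^2 + 3*b - 4) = (b - 4)*(b - 1)*(b + 4)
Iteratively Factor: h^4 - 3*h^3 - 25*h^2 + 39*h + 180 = (h - 5)*(h^3 + 2*h^2 - 15*h - 36) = (h - 5)*(h - 4)*(h^2 + 6*h + 9) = (h - 5)*(h - 4)*(h + 3)*(h + 3)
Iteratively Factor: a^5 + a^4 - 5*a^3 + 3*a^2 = (a)*(a^4 + a^3 - 5*a^2 + 3*a) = a*(a - 1)*(a^3 + 2*a^2 - 3*a) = a^2*(a - 1)*(a^2 + 2*a - 3) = a^2*(a - 1)^2*(a + 3)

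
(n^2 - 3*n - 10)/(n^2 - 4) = (n - 5)/(n - 2)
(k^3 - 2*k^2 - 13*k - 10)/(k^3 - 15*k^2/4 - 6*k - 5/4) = 4*(k + 2)/(4*k + 1)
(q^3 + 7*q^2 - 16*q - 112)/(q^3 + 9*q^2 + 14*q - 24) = (q^2 + 3*q - 28)/(q^2 + 5*q - 6)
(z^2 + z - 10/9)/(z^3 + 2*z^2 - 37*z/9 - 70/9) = (3*z - 2)/(3*z^2 + z - 14)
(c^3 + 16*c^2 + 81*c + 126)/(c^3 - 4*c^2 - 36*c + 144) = (c^2 + 10*c + 21)/(c^2 - 10*c + 24)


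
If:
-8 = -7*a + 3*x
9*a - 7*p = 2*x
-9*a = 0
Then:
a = 0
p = 16/21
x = -8/3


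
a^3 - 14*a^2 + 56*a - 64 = (a - 8)*(a - 4)*(a - 2)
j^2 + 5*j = j*(j + 5)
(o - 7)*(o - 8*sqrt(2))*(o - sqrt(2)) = o^3 - 9*sqrt(2)*o^2 - 7*o^2 + 16*o + 63*sqrt(2)*o - 112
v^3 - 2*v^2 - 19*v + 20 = (v - 5)*(v - 1)*(v + 4)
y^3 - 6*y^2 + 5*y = y*(y - 5)*(y - 1)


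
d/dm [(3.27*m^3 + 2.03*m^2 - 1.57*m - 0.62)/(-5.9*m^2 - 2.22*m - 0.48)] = (-19.293*m^4 - 14.5188*m^3 - 18.4784*m^2 - 9.2648*m - 0.6228)/(34.81*m^4 + 26.196*m^3 + 10.5924*m^2 + 2.1312*m + 0.2304)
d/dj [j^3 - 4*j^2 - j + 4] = 3*j^2 - 8*j - 1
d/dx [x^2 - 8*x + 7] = 2*x - 8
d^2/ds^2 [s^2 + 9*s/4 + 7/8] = 2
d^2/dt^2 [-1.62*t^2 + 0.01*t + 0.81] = -3.24000000000000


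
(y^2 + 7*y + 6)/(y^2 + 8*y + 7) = (y + 6)/(y + 7)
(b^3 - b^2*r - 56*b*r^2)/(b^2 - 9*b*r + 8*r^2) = b*(-b - 7*r)/(-b + r)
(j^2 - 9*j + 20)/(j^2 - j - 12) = (j - 5)/(j + 3)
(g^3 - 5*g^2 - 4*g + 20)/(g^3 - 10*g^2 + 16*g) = (g^2 - 3*g - 10)/(g*(g - 8))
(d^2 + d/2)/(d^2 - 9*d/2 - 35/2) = d*(2*d + 1)/(2*d^2 - 9*d - 35)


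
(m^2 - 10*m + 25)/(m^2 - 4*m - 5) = (m - 5)/(m + 1)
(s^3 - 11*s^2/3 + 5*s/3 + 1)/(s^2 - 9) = (3*s^2 - 2*s - 1)/(3*(s + 3))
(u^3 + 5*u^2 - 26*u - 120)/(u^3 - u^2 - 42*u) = (u^2 - u - 20)/(u*(u - 7))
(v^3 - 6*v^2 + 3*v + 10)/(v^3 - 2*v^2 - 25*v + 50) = (v + 1)/(v + 5)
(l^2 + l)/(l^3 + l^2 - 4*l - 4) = l/(l^2 - 4)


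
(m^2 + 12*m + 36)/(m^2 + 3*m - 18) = (m + 6)/(m - 3)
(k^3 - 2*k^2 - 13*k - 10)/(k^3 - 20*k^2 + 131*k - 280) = (k^2 + 3*k + 2)/(k^2 - 15*k + 56)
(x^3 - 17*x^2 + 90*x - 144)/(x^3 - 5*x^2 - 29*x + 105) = (x^2 - 14*x + 48)/(x^2 - 2*x - 35)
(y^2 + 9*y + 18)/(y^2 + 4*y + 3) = (y + 6)/(y + 1)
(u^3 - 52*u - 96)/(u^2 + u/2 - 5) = 2*(u^3 - 52*u - 96)/(2*u^2 + u - 10)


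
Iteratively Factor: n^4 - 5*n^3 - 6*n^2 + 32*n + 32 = (n + 1)*(n^3 - 6*n^2 + 32) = (n - 4)*(n + 1)*(n^2 - 2*n - 8) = (n - 4)^2*(n + 1)*(n + 2)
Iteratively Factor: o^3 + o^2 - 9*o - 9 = (o + 1)*(o^2 - 9) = (o + 1)*(o + 3)*(o - 3)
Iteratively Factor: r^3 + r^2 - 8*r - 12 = (r + 2)*(r^2 - r - 6) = (r + 2)^2*(r - 3)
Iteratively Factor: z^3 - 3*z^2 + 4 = (z - 2)*(z^2 - z - 2) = (z - 2)*(z + 1)*(z - 2)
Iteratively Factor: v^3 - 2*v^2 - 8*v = (v)*(v^2 - 2*v - 8) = v*(v + 2)*(v - 4)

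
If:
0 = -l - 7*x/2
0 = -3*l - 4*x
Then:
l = 0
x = 0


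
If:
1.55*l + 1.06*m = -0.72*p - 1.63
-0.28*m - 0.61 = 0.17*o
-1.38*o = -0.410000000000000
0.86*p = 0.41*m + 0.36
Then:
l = 0.89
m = -2.36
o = 0.30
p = -0.71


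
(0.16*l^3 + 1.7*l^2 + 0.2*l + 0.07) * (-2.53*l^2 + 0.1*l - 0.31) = -0.4048*l^5 - 4.285*l^4 - 0.3856*l^3 - 0.6841*l^2 - 0.055*l - 0.0217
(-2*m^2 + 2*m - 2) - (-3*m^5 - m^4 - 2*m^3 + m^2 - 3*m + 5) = 3*m^5 + m^4 + 2*m^3 - 3*m^2 + 5*m - 7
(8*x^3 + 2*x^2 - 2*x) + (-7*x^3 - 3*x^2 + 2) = x^3 - x^2 - 2*x + 2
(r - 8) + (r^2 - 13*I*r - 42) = r^2 + r - 13*I*r - 50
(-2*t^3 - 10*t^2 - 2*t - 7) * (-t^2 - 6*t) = 2*t^5 + 22*t^4 + 62*t^3 + 19*t^2 + 42*t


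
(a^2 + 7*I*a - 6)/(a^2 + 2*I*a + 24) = (a + I)/(a - 4*I)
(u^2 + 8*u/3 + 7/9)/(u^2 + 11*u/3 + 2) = (9*u^2 + 24*u + 7)/(3*(3*u^2 + 11*u + 6))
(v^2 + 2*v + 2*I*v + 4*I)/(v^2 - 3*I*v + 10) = (v + 2)/(v - 5*I)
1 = 1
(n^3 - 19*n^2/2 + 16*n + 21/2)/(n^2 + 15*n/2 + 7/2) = (n^2 - 10*n + 21)/(n + 7)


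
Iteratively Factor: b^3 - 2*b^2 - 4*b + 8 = (b - 2)*(b^2 - 4) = (b - 2)*(b + 2)*(b - 2)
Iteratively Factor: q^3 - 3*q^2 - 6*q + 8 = (q + 2)*(q^2 - 5*q + 4) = (q - 4)*(q + 2)*(q - 1)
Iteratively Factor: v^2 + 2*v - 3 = (v + 3)*(v - 1)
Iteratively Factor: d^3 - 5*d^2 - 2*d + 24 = (d - 4)*(d^2 - d - 6) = (d - 4)*(d + 2)*(d - 3)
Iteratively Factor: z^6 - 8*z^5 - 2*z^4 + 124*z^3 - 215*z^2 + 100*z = (z - 5)*(z^5 - 3*z^4 - 17*z^3 + 39*z^2 - 20*z) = (z - 5)*(z - 1)*(z^4 - 2*z^3 - 19*z^2 + 20*z) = (z - 5)*(z - 1)*(z + 4)*(z^3 - 6*z^2 + 5*z) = z*(z - 5)*(z - 1)*(z + 4)*(z^2 - 6*z + 5) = z*(z - 5)*(z - 1)^2*(z + 4)*(z - 5)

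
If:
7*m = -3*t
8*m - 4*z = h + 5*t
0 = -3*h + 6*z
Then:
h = 2*z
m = 18*z/59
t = -42*z/59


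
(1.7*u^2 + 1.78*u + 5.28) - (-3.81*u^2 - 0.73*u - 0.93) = 5.51*u^2 + 2.51*u + 6.21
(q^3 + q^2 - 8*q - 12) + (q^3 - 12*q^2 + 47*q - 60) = 2*q^3 - 11*q^2 + 39*q - 72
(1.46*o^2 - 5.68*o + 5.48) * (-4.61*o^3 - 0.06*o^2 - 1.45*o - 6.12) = -6.7306*o^5 + 26.0972*o^4 - 27.039*o^3 - 1.028*o^2 + 26.8156*o - 33.5376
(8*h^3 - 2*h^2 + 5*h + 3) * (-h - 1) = -8*h^4 - 6*h^3 - 3*h^2 - 8*h - 3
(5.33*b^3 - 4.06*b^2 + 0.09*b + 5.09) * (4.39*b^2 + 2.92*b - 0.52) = 23.3987*b^5 - 2.2598*b^4 - 14.2317*b^3 + 24.7191*b^2 + 14.816*b - 2.6468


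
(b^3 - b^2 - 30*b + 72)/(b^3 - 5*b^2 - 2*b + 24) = (b + 6)/(b + 2)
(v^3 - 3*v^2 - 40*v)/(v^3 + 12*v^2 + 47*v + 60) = v*(v - 8)/(v^2 + 7*v + 12)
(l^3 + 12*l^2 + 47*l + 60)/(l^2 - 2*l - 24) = (l^2 + 8*l + 15)/(l - 6)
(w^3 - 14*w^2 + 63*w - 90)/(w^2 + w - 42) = (w^2 - 8*w + 15)/(w + 7)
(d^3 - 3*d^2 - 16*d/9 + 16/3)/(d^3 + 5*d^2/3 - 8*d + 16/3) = (d^2 - 5*d/3 - 4)/(d^2 + 3*d - 4)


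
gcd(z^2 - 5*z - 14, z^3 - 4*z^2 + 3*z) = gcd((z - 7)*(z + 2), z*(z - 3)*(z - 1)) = 1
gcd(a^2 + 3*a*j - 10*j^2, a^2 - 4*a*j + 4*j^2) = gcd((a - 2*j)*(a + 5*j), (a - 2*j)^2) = a - 2*j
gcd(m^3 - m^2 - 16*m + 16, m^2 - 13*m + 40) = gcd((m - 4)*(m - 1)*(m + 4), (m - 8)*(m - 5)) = 1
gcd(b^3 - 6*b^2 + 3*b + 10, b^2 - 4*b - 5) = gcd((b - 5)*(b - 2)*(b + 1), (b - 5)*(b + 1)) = b^2 - 4*b - 5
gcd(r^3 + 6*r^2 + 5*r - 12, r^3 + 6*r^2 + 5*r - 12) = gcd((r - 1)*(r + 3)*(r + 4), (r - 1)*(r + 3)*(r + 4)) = r^3 + 6*r^2 + 5*r - 12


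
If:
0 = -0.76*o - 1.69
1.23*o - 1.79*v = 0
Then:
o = -2.22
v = -1.53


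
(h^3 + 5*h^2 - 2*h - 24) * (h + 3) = h^4 + 8*h^3 + 13*h^2 - 30*h - 72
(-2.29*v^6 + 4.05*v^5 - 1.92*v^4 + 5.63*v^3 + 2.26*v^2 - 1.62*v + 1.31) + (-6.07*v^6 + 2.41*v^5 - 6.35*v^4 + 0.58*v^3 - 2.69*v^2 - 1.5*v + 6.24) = -8.36*v^6 + 6.46*v^5 - 8.27*v^4 + 6.21*v^3 - 0.43*v^2 - 3.12*v + 7.55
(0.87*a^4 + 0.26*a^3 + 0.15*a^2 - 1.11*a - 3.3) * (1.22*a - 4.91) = 1.0614*a^5 - 3.9545*a^4 - 1.0936*a^3 - 2.0907*a^2 + 1.4241*a + 16.203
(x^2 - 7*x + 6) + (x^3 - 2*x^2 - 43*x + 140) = x^3 - x^2 - 50*x + 146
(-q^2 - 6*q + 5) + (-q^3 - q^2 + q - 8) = -q^3 - 2*q^2 - 5*q - 3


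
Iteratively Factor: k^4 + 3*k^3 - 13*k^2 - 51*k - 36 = (k - 4)*(k^3 + 7*k^2 + 15*k + 9) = (k - 4)*(k + 3)*(k^2 + 4*k + 3) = (k - 4)*(k + 3)^2*(k + 1)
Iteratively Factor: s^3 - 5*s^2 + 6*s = (s)*(s^2 - 5*s + 6) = s*(s - 3)*(s - 2)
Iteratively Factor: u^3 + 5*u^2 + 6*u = (u + 2)*(u^2 + 3*u) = (u + 2)*(u + 3)*(u)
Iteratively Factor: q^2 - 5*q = (q)*(q - 5)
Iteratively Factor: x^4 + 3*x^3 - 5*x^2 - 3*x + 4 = (x - 1)*(x^3 + 4*x^2 - x - 4) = (x - 1)^2*(x^2 + 5*x + 4) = (x - 1)^2*(x + 4)*(x + 1)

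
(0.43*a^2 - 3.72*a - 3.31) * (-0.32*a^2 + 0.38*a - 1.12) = -0.1376*a^4 + 1.3538*a^3 - 0.836*a^2 + 2.9086*a + 3.7072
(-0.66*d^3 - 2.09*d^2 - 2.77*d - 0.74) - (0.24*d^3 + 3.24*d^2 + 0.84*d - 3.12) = -0.9*d^3 - 5.33*d^2 - 3.61*d + 2.38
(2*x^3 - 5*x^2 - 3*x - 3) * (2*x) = 4*x^4 - 10*x^3 - 6*x^2 - 6*x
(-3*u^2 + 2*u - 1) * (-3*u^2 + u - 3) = 9*u^4 - 9*u^3 + 14*u^2 - 7*u + 3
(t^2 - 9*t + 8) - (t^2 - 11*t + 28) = 2*t - 20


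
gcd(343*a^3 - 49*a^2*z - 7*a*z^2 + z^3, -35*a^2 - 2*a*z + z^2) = -7*a + z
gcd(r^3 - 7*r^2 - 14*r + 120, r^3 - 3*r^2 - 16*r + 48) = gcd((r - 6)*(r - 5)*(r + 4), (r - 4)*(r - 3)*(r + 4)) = r + 4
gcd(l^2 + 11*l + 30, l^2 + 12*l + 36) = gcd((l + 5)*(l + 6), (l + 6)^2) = l + 6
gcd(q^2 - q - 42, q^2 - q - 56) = 1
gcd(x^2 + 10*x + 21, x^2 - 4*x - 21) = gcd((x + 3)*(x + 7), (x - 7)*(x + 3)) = x + 3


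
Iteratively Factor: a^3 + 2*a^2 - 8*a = (a + 4)*(a^2 - 2*a) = a*(a + 4)*(a - 2)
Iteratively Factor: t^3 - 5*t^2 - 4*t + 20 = (t + 2)*(t^2 - 7*t + 10) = (t - 2)*(t + 2)*(t - 5)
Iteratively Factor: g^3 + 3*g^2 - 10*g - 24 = (g - 3)*(g^2 + 6*g + 8) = (g - 3)*(g + 2)*(g + 4)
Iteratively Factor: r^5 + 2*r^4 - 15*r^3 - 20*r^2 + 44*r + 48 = (r - 2)*(r^4 + 4*r^3 - 7*r^2 - 34*r - 24) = (r - 2)*(r + 4)*(r^3 - 7*r - 6) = (r - 2)*(r + 2)*(r + 4)*(r^2 - 2*r - 3) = (r - 3)*(r - 2)*(r + 2)*(r + 4)*(r + 1)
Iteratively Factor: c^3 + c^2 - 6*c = (c)*(c^2 + c - 6) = c*(c - 2)*(c + 3)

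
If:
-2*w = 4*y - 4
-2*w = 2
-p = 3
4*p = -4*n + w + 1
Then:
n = 3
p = -3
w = -1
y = 3/2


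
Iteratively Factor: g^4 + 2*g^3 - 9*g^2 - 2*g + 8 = (g + 4)*(g^3 - 2*g^2 - g + 2) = (g + 1)*(g + 4)*(g^2 - 3*g + 2) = (g - 2)*(g + 1)*(g + 4)*(g - 1)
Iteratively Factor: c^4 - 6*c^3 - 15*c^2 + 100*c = (c - 5)*(c^3 - c^2 - 20*c) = c*(c - 5)*(c^2 - c - 20) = c*(c - 5)*(c + 4)*(c - 5)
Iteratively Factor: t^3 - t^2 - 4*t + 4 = (t - 1)*(t^2 - 4) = (t - 2)*(t - 1)*(t + 2)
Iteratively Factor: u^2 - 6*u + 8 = (u - 2)*(u - 4)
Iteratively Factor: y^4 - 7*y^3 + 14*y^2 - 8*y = (y - 4)*(y^3 - 3*y^2 + 2*y) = (y - 4)*(y - 1)*(y^2 - 2*y) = (y - 4)*(y - 2)*(y - 1)*(y)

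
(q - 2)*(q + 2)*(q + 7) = q^3 + 7*q^2 - 4*q - 28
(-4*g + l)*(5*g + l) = -20*g^2 + g*l + l^2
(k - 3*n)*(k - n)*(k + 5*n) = k^3 + k^2*n - 17*k*n^2 + 15*n^3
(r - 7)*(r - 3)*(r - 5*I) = r^3 - 10*r^2 - 5*I*r^2 + 21*r + 50*I*r - 105*I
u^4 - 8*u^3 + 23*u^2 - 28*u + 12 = (u - 3)*(u - 2)^2*(u - 1)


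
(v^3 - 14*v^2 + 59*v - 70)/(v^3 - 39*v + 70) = (v - 7)/(v + 7)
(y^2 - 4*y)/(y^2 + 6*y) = (y - 4)/(y + 6)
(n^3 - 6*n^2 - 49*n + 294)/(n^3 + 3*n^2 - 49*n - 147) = (n - 6)/(n + 3)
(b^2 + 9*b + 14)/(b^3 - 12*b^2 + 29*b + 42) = (b^2 + 9*b + 14)/(b^3 - 12*b^2 + 29*b + 42)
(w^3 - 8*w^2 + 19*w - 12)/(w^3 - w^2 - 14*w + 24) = (w^2 - 5*w + 4)/(w^2 + 2*w - 8)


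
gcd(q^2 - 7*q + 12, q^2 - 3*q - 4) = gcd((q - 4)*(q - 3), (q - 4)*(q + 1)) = q - 4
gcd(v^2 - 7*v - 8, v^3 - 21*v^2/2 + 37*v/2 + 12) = v - 8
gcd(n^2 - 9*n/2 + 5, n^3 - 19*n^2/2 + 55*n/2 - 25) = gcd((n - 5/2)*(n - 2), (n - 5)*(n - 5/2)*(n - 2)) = n^2 - 9*n/2 + 5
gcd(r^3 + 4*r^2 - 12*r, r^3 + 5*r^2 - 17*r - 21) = 1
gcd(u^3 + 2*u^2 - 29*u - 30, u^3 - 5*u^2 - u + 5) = u^2 - 4*u - 5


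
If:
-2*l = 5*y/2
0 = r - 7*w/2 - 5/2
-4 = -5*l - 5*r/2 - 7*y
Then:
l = -5*y/4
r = 8/5 - 3*y/10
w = -3*y/35 - 9/35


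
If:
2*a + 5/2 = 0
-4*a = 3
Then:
No Solution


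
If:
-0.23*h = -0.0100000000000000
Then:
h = 0.04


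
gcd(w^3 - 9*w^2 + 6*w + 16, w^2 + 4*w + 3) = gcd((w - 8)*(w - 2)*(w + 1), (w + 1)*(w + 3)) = w + 1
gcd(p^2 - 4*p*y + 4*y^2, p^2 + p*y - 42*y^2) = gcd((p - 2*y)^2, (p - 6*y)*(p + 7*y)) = 1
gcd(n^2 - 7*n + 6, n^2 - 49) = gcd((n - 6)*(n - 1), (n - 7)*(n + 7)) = 1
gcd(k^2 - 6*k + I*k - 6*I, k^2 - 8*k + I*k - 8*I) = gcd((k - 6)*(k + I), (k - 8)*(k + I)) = k + I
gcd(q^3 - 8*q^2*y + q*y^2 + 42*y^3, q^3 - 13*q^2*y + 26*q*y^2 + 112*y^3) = -q^2 + 5*q*y + 14*y^2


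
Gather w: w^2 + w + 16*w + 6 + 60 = w^2 + 17*w + 66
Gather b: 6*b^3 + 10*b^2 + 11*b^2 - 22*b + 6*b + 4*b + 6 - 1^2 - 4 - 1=6*b^3 + 21*b^2 - 12*b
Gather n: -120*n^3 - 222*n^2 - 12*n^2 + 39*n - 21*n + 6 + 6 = -120*n^3 - 234*n^2 + 18*n + 12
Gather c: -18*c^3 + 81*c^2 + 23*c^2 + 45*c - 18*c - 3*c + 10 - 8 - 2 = -18*c^3 + 104*c^2 + 24*c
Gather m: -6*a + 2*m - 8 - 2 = -6*a + 2*m - 10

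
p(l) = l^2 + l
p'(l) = 2*l + 1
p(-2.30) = 2.99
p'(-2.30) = -3.60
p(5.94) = 41.22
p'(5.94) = 12.88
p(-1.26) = 0.33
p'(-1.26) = -1.52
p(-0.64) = -0.23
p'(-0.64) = -0.28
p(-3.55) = 9.05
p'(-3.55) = -6.10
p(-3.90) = 11.31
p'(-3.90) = -6.80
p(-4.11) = 12.78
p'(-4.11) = -7.22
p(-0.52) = -0.25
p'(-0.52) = -0.04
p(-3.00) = 6.00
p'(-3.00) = -5.00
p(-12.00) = 132.00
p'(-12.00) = -23.00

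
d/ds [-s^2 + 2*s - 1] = 2 - 2*s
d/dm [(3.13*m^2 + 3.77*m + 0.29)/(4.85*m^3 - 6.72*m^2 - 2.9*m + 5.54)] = (-15.1805*m^4 - 36.569*m^3 + 12.0379*m^2 + 38.578*m + 21.7268)/(23.5225*m^6 - 65.184*m^5 + 17.0284*m^4 + 92.714*m^3 - 66.0476*m^2 - 32.132*m + 30.6916)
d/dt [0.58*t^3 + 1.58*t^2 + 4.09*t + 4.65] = 1.74*t^2 + 3.16*t + 4.09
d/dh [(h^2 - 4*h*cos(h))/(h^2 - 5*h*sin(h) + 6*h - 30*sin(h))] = (4*h^3*sin(h) + 5*h^3*cos(h) + 19*h^2*sin(h) + 34*h^2*cos(h) - 14*h^2 - 60*h*sin(h) - 120*h + 60*sin(2*h))/((h + 6)^2*(h - 5*sin(h))^2)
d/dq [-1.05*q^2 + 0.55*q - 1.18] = 0.55 - 2.1*q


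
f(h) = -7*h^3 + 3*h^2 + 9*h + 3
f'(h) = -21*h^2 + 6*h + 9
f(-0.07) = 2.39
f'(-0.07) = 8.48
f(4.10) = -392.12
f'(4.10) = -319.41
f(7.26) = -2452.14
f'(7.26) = -1054.30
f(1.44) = 1.28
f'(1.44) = -25.91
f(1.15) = 6.67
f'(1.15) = -11.87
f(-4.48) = 652.30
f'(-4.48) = -439.36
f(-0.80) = 1.30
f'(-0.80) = -9.24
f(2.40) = -54.89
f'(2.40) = -97.56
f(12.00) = -11553.00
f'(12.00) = -2943.00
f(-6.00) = 1569.00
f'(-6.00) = -783.00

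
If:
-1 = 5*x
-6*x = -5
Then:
No Solution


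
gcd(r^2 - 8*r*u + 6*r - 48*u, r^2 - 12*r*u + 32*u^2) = r - 8*u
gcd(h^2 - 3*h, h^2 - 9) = h - 3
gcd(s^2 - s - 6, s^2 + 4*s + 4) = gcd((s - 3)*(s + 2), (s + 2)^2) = s + 2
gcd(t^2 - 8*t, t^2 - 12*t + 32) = t - 8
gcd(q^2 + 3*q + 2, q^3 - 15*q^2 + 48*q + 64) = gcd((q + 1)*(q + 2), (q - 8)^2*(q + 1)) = q + 1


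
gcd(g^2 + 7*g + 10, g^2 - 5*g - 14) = g + 2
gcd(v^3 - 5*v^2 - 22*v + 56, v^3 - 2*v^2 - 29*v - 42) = v - 7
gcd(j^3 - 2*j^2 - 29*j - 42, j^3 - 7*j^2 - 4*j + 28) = j^2 - 5*j - 14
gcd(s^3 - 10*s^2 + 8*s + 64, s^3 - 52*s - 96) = s^2 - 6*s - 16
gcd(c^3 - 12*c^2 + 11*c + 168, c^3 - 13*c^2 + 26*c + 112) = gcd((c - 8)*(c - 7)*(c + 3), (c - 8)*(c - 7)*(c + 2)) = c^2 - 15*c + 56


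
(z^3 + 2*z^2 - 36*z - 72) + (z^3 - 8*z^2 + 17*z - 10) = 2*z^3 - 6*z^2 - 19*z - 82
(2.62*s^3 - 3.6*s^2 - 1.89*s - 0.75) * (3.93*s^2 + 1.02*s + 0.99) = 10.2966*s^5 - 11.4756*s^4 - 8.5059*s^3 - 8.4393*s^2 - 2.6361*s - 0.7425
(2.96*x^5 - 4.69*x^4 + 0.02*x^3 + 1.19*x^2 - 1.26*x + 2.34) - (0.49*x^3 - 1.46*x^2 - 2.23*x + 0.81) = 2.96*x^5 - 4.69*x^4 - 0.47*x^3 + 2.65*x^2 + 0.97*x + 1.53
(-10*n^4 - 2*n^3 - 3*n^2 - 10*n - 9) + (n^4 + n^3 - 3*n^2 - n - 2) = -9*n^4 - n^3 - 6*n^2 - 11*n - 11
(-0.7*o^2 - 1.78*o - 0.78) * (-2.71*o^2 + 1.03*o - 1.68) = 1.897*o^4 + 4.1028*o^3 + 1.4564*o^2 + 2.187*o + 1.3104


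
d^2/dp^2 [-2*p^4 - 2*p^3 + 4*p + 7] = 12*p*(-2*p - 1)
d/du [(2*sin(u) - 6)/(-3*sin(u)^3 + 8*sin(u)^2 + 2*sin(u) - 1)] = 2*(6*sin(u)^3 - 35*sin(u)^2 + 48*sin(u) + 5)*cos(u)/(3*sin(u)^3 - 8*sin(u)^2 - 2*sin(u) + 1)^2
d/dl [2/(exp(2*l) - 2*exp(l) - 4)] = 4*(1 - exp(l))*exp(l)/(-exp(2*l) + 2*exp(l) + 4)^2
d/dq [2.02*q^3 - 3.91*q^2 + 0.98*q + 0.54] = 6.06*q^2 - 7.82*q + 0.98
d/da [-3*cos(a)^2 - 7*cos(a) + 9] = (6*cos(a) + 7)*sin(a)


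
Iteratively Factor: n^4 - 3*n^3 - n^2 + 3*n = (n)*(n^3 - 3*n^2 - n + 3) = n*(n - 1)*(n^2 - 2*n - 3) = n*(n - 3)*(n - 1)*(n + 1)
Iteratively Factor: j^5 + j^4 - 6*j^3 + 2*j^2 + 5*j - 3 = (j - 1)*(j^4 + 2*j^3 - 4*j^2 - 2*j + 3) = (j - 1)^2*(j^3 + 3*j^2 - j - 3) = (j - 1)^2*(j + 1)*(j^2 + 2*j - 3) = (j - 1)^3*(j + 1)*(j + 3)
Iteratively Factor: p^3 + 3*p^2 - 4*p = (p)*(p^2 + 3*p - 4) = p*(p - 1)*(p + 4)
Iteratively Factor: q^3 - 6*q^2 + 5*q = (q - 5)*(q^2 - q) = q*(q - 5)*(q - 1)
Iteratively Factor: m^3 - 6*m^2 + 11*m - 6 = (m - 3)*(m^2 - 3*m + 2) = (m - 3)*(m - 2)*(m - 1)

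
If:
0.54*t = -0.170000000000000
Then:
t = -0.31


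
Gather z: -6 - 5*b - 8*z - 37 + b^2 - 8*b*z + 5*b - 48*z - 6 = b^2 + z*(-8*b - 56) - 49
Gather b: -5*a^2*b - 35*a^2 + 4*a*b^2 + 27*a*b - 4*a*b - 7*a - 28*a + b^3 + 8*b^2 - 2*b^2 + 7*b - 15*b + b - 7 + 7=-35*a^2 - 35*a + b^3 + b^2*(4*a + 6) + b*(-5*a^2 + 23*a - 7)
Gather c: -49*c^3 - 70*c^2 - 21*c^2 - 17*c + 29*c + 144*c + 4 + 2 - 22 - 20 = -49*c^3 - 91*c^2 + 156*c - 36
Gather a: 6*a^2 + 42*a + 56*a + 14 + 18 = 6*a^2 + 98*a + 32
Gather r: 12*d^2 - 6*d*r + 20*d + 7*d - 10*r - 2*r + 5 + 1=12*d^2 + 27*d + r*(-6*d - 12) + 6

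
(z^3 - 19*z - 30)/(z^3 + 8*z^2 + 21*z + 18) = (z - 5)/(z + 3)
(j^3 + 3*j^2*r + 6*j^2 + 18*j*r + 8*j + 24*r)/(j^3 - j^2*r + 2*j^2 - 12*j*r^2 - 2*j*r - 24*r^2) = (-j - 4)/(-j + 4*r)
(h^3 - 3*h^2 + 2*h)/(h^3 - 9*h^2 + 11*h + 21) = h*(h^2 - 3*h + 2)/(h^3 - 9*h^2 + 11*h + 21)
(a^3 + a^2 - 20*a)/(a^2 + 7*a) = (a^2 + a - 20)/(a + 7)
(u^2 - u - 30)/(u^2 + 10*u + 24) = (u^2 - u - 30)/(u^2 + 10*u + 24)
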